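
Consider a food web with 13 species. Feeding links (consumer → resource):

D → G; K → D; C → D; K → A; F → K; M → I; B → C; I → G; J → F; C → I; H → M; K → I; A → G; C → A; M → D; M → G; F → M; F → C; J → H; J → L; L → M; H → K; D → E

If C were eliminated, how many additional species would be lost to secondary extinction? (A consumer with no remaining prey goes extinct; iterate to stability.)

1

Remove C.
Round 1: B (all prey gone) → extinct.
No further losses. Total secondary extinctions: 1.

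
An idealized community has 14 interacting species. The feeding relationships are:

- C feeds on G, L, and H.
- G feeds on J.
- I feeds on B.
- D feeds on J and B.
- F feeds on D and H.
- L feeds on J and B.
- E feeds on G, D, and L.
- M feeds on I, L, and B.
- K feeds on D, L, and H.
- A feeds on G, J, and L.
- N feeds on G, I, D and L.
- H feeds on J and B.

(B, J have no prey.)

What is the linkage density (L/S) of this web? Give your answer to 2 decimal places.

There are L = 29 links among S = 14 species.
L/S = 29/14 = 2.0714 ≈ 2.07.

L/S = 2.07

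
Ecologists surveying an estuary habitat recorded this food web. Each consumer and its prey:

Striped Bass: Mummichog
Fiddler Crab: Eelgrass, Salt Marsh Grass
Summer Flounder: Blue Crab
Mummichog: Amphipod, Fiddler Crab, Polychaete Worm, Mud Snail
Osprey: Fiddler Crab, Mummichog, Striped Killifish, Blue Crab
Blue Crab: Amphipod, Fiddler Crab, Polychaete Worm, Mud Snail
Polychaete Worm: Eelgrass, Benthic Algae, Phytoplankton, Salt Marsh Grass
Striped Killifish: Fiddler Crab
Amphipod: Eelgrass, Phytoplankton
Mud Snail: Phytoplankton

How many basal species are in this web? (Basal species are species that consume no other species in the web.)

Basal species (no prey listed): Eelgrass, Benthic Algae, Phytoplankton, Salt Marsh Grass.
Count: 4.

4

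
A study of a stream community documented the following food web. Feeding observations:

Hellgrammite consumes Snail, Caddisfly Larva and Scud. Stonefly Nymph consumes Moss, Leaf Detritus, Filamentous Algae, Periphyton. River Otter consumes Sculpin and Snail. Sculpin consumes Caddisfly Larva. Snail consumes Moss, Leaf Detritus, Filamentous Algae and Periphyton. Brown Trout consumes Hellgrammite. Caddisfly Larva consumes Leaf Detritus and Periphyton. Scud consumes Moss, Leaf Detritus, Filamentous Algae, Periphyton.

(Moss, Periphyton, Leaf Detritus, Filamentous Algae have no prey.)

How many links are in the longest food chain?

One longest chain: Periphyton → Caddisfly Larva → Sculpin → River Otter.
It has 4 species and 3 links.

3 links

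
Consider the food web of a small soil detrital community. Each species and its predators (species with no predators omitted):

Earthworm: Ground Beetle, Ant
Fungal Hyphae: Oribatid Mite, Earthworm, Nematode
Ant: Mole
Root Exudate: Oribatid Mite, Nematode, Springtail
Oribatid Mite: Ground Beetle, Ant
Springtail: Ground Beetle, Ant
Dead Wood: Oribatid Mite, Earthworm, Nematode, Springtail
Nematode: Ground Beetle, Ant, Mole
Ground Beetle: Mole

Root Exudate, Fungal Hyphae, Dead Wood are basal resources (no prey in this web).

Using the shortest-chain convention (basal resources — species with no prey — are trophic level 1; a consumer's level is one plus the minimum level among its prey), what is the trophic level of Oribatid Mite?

Trophic level 2

Root Exudate has no prey (basal) → level 1.
Oribatid Mite eats Root Exudate → level 2.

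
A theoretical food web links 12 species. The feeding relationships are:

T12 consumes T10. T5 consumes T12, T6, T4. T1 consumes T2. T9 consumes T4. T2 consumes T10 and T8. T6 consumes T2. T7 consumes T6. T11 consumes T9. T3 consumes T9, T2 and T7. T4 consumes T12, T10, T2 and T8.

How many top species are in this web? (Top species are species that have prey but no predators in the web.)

4

Top species (has prey, but nothing eats it): T1, T5, T11, T3.
Count: 4.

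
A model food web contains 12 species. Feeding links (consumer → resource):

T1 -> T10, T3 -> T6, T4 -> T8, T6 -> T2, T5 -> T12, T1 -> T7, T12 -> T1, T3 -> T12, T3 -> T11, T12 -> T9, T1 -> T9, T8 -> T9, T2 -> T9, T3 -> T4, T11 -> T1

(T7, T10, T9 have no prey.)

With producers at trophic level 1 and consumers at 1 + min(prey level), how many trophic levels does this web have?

Producers (level 1): T7, T10, T9.
Following each consumer down to its lowest-level prey: T9 → T12 → T5 (levels 1 through 3).
All prey of T5 (T12 2) are at level 2 or above, so T5 is at level 1 + 2 = 3.
Every consumer has at least one prey at level 2 or below, so none exceeds level 3.

3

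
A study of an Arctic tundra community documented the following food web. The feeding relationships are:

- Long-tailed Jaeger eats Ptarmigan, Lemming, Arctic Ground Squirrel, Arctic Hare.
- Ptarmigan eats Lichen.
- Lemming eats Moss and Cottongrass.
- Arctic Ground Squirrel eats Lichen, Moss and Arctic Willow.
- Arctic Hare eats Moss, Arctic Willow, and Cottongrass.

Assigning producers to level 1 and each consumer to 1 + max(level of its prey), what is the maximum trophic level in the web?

3

Producers (level 1): Cottongrass, Lichen, Moss, Arctic Willow.
Lichen → Ptarmigan → Long-tailed Jaeger gives Long-tailed Jaeger level 3.
No species has a prey at level 3, so no species reaches level 4.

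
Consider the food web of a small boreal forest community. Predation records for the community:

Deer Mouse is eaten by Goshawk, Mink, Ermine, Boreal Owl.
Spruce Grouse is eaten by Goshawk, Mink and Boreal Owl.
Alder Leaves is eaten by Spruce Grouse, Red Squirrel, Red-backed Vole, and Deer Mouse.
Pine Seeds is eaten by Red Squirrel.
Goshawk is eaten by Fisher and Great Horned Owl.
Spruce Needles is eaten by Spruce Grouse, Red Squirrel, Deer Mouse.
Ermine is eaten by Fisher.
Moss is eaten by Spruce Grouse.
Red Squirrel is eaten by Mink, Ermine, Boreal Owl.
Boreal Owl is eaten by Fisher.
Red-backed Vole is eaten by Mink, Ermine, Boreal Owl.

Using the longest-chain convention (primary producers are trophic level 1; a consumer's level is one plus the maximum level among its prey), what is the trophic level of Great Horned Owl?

Moss is a producer → level 1.
Spruce Grouse eats Moss (level 1); other prey at levels: Spruce Needles 1, Alder Leaves 1 → level 2.
Goshawk eats Spruce Grouse (level 2); other prey at levels: Deer Mouse 2 → level 3.
Great Horned Owl eats Goshawk → level 4.

Trophic level 4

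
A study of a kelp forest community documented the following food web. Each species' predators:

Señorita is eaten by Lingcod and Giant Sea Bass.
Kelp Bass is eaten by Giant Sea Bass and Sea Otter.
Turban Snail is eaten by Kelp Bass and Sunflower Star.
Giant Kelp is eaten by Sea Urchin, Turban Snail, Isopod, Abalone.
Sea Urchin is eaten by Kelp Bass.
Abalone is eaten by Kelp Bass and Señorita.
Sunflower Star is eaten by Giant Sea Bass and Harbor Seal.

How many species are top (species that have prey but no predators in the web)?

Top species (has prey, but nothing eats it): Isopod, Giant Sea Bass, Harbor Seal, Sea Otter, Lingcod.
Count: 5.

5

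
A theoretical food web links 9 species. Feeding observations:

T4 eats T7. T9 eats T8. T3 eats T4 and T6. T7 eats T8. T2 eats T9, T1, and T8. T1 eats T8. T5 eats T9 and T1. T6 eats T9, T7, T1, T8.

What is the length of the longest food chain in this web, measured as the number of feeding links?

One longest chain: T8 → T7 → T4 → T3.
It has 4 species and 3 links.

3 links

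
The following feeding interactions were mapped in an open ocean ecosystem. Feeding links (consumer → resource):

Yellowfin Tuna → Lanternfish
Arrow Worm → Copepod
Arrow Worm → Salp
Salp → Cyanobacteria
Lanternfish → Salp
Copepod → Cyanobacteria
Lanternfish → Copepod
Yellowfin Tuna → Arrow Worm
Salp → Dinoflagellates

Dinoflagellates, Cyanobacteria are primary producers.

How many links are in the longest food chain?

3 links

One longest chain: Cyanobacteria → Copepod → Lanternfish → Yellowfin Tuna.
It has 4 species and 3 links.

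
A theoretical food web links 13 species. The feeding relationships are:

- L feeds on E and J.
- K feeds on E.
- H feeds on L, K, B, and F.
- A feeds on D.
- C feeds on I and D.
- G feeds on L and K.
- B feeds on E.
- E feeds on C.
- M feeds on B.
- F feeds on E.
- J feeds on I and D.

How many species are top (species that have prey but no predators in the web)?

Top species (has prey, but nothing eats it): A, M, H, G.
Count: 4.

4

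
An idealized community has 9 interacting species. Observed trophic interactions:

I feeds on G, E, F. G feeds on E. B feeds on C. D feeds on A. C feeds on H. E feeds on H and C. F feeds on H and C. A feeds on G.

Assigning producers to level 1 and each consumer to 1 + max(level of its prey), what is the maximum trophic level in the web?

Producers (level 1): H.
H → C → E → G → A → D gives D level 6.
No species has a prey at level 6, so no species reaches level 7.

6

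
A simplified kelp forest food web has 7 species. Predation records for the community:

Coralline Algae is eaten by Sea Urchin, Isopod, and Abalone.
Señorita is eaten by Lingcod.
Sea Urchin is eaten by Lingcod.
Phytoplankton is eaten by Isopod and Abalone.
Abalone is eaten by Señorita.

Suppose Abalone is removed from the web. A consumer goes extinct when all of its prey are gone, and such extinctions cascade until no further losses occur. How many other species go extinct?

Remove Abalone.
Round 1: Señorita (all prey gone) → extinct.
No further losses. Total secondary extinctions: 1.

1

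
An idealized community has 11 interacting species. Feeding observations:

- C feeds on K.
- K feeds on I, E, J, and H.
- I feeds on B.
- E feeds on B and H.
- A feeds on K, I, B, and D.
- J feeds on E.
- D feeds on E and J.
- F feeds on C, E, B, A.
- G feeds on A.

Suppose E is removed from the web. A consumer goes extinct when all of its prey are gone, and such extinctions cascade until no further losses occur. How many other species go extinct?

2

Remove E.
Round 1: J (all prey gone) → extinct.
Round 2: D (all prey gone) → extinct.
No further losses. Total secondary extinctions: 2.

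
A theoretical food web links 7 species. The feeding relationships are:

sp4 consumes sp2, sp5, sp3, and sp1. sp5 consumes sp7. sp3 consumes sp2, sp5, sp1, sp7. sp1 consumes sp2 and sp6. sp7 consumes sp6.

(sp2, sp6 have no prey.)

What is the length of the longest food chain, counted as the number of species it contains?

5 species

One longest chain: sp6 → sp7 → sp5 → sp3 → sp4.
It has 5 species and 4 links.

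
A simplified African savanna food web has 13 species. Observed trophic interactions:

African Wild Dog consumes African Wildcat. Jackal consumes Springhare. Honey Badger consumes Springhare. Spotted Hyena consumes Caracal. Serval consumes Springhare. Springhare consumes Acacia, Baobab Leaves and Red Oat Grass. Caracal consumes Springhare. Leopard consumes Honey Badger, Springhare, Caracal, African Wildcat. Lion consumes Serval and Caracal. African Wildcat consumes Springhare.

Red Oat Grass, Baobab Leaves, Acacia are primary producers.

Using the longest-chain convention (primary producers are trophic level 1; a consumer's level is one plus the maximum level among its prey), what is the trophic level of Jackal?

Red Oat Grass is a producer → level 1.
Springhare eats Red Oat Grass (level 1); other prey at levels: Baobab Leaves 1, Acacia 1 → level 2.
Jackal eats Springhare → level 3.

Trophic level 3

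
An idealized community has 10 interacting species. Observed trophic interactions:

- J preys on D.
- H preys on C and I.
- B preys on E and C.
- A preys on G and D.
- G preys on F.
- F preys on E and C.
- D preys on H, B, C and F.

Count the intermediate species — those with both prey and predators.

Intermediate species (has both prey and predators): B, H, F, D, G.
Count: 5.

5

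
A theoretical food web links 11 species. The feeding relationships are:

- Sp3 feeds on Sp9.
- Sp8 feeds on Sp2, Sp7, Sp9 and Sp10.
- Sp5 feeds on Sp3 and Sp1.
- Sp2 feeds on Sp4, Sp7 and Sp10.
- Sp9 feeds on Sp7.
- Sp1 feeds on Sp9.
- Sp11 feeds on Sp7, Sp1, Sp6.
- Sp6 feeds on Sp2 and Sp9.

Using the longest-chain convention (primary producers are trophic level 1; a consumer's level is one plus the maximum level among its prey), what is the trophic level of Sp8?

Sp7 is a producer → level 1.
Sp9 eats Sp7 → level 2.
Sp8 eats Sp9 (level 2); other prey at levels: Sp10 1, Sp7 1, Sp2 2 → level 3.

Trophic level 3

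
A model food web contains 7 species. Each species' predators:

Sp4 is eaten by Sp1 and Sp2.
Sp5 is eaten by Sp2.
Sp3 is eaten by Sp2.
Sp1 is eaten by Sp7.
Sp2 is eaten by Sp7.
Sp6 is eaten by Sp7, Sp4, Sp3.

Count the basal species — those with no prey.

Basal species (no prey listed): Sp5, Sp6.
Count: 2.

2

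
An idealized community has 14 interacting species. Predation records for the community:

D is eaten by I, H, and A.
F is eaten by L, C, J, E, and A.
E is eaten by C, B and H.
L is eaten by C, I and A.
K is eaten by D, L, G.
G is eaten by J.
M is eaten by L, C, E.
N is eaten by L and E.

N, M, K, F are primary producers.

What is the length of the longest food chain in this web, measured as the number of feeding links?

2 links

One longest chain: K → D → H.
It has 3 species and 2 links.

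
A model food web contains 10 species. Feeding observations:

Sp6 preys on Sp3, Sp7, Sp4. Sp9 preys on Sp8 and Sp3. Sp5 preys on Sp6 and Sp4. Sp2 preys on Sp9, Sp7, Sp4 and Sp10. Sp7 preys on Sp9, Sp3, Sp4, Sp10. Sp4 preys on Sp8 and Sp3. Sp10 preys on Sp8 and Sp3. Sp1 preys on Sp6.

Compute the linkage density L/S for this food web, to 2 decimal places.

L/S = 2.00

There are L = 20 links among S = 10 species.
L/S = 20/10 = 2.0000 ≈ 2.00.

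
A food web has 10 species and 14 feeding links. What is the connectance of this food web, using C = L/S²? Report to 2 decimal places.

The web has S = 10 species and L = 14 feeding links.
C = L / S² = 14 / 100 = 0.1400 ≈ 0.14.

C = 0.14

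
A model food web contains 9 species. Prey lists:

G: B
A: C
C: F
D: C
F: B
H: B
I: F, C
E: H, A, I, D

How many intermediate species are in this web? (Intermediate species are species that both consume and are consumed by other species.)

Intermediate species (has both prey and predators): H, F, C, A, I, D.
Count: 6.

6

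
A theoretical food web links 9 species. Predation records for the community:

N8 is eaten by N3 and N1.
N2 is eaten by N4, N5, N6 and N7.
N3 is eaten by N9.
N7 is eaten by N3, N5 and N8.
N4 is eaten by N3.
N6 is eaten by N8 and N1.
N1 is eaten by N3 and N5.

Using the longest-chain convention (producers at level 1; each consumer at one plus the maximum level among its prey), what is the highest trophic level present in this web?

Producers (level 1): N2.
N2 → N7 → N8 → N1 → N3 → N9 gives N9 level 6.
No species has a prey at level 6, so no species reaches level 7.

6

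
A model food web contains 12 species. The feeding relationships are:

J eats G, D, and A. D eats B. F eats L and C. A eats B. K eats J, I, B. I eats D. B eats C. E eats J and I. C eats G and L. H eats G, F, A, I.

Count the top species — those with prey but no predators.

3

Top species (has prey, but nothing eats it): H, K, E.
Count: 3.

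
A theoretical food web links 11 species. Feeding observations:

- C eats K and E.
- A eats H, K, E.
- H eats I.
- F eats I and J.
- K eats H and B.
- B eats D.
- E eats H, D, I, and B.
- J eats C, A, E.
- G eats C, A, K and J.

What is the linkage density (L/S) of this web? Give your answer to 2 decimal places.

L/S = 2.00

There are L = 22 links among S = 11 species.
L/S = 22/11 = 2.0000 ≈ 2.00.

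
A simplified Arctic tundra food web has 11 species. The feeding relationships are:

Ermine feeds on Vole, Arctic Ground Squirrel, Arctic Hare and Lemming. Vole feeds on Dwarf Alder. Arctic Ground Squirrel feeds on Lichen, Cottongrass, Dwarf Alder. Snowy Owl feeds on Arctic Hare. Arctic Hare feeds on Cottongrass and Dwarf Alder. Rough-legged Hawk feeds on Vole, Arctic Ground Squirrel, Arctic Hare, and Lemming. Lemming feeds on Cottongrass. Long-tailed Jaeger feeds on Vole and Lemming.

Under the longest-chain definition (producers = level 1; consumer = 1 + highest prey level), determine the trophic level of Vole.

Dwarf Alder is a producer → level 1.
Vole eats Dwarf Alder → level 2.

Trophic level 2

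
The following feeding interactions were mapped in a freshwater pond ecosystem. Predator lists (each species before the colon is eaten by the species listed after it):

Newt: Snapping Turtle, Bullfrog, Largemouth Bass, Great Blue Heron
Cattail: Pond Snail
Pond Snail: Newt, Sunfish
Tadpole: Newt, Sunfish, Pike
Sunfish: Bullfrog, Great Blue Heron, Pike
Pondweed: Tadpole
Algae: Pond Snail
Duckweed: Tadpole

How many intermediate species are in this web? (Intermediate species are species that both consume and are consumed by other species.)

Intermediate species (has both prey and predators): Pond Snail, Tadpole, Newt, Sunfish.
Count: 4.

4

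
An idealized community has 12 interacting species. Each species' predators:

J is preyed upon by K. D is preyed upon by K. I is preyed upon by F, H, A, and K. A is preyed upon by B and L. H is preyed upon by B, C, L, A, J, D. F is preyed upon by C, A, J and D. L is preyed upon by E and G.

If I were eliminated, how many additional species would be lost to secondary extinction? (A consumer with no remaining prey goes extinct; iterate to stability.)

Remove I.
Round 1: H (all prey gone), F (all prey gone) → extinct.
Round 2: C (all prey gone), D (all prey gone), J (all prey gone), A (all prey gone) → extinct.
Round 3: L (all prey gone), K (all prey gone), B (all prey gone) → extinct.
Round 4: E (all prey gone), G (all prey gone) → extinct.
No further losses. Total secondary extinctions: 11.

11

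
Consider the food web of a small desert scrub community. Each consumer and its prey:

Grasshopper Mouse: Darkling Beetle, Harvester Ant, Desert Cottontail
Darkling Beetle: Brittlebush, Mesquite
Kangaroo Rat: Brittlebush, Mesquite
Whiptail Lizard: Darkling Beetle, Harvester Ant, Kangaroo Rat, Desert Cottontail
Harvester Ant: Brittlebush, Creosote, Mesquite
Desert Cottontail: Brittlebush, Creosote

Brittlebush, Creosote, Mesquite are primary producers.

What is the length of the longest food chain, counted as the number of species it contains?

One longest chain: Brittlebush → Darkling Beetle → Grasshopper Mouse.
It has 3 species and 2 links.

3 species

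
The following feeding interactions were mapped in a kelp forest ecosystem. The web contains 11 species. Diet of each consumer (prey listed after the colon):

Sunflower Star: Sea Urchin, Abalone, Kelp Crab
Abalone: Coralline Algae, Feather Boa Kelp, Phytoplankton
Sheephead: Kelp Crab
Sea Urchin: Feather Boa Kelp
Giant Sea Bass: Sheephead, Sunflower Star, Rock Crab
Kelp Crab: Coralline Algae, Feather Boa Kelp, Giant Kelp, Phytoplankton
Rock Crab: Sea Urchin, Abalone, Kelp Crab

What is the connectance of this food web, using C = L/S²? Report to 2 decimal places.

C = 0.15

The web has S = 11 species and L = 18 feeding links.
C = L / S² = 18 / 121 = 0.1488 ≈ 0.15.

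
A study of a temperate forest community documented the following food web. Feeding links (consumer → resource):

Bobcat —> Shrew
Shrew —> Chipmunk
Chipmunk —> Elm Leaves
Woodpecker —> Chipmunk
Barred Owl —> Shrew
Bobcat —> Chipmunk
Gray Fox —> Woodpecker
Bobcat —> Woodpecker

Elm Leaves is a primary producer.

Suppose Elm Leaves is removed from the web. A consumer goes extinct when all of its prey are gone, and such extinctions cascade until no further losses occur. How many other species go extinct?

Remove Elm Leaves.
Round 1: Chipmunk (all prey gone) → extinct.
Round 2: Shrew (all prey gone), Woodpecker (all prey gone) → extinct.
Round 3: Gray Fox (all prey gone), Barred Owl (all prey gone), Bobcat (all prey gone) → extinct.
No further losses. Total secondary extinctions: 6.

6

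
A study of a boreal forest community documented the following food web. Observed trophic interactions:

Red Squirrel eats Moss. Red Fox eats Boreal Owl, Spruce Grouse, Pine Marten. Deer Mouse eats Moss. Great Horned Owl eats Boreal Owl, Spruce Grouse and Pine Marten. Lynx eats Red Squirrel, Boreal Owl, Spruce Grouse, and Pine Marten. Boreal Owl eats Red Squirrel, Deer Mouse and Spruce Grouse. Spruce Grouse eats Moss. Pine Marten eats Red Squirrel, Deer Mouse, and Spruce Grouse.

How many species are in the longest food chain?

4 species

One longest chain: Moss → Deer Mouse → Boreal Owl → Great Horned Owl.
It has 4 species and 3 links.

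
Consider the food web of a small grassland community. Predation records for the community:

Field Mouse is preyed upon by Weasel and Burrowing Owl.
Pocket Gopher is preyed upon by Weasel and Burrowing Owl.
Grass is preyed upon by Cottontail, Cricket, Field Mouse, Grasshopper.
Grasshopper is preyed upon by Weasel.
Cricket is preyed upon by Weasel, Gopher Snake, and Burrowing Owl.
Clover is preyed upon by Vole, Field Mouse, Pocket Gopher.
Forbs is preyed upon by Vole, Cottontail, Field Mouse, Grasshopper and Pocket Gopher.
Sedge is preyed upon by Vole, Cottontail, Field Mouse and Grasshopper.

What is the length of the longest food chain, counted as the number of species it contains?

One longest chain: Forbs → Pocket Gopher → Burrowing Owl.
It has 3 species and 2 links.

3 species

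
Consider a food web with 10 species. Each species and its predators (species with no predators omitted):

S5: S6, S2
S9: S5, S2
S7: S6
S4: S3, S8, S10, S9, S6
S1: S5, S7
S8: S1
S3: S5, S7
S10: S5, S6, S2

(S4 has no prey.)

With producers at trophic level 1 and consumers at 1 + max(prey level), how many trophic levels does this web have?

Producers (level 1): S4.
S4 → S8 → S1 → S5 → S2 gives S2 level 5.
No species has a prey at level 5, so no species reaches level 6.

5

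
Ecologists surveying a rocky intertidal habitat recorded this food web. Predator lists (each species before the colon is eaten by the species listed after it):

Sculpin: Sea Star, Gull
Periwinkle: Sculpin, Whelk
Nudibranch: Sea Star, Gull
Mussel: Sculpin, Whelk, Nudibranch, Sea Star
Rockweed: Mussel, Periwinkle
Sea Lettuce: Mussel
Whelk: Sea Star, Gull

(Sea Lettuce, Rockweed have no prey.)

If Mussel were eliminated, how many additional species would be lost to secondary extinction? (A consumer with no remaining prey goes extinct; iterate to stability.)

1

Remove Mussel.
Round 1: Nudibranch (all prey gone) → extinct.
No further losses. Total secondary extinctions: 1.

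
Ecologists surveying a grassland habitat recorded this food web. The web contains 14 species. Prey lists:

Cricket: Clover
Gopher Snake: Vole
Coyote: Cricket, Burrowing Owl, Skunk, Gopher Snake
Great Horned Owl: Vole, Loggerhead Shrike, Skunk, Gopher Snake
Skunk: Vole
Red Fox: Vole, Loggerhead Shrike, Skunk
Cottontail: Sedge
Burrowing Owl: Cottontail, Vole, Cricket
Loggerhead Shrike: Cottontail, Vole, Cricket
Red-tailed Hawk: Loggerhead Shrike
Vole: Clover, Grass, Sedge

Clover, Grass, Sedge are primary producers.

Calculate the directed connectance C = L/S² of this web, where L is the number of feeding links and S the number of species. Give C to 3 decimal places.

The web has S = 14 species and L = 25 feeding links.
C = L / S² = 25 / 196 = 0.1276 ≈ 0.128.

C = 0.128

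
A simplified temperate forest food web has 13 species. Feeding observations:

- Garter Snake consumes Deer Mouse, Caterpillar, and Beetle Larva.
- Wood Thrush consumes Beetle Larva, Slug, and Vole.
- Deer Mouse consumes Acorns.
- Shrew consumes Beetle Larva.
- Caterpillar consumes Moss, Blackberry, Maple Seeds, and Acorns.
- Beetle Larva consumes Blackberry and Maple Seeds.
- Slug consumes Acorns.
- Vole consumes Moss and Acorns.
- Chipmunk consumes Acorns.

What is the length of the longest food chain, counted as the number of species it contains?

3 species

One longest chain: Moss → Caterpillar → Garter Snake.
It has 3 species and 2 links.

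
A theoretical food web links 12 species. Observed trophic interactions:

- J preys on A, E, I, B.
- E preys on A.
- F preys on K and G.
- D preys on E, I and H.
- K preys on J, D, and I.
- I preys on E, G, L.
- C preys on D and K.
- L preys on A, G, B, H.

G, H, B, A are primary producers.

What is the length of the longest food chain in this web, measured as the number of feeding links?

One longest chain: A → E → I → D → K → F.
It has 6 species and 5 links.

5 links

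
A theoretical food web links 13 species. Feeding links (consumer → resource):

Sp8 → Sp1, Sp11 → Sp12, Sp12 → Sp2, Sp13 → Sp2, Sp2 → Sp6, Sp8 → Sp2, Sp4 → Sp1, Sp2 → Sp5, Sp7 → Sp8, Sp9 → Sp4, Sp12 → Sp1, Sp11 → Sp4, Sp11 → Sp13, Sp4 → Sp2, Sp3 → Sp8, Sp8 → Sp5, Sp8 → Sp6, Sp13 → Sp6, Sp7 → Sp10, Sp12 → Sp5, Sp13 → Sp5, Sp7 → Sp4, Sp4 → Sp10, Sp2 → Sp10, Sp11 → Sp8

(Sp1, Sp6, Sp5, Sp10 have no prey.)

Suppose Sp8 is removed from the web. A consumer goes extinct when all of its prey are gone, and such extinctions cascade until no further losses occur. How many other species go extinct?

Remove Sp8.
Round 1: Sp3 (all prey gone) → extinct.
No further losses. Total secondary extinctions: 1.

1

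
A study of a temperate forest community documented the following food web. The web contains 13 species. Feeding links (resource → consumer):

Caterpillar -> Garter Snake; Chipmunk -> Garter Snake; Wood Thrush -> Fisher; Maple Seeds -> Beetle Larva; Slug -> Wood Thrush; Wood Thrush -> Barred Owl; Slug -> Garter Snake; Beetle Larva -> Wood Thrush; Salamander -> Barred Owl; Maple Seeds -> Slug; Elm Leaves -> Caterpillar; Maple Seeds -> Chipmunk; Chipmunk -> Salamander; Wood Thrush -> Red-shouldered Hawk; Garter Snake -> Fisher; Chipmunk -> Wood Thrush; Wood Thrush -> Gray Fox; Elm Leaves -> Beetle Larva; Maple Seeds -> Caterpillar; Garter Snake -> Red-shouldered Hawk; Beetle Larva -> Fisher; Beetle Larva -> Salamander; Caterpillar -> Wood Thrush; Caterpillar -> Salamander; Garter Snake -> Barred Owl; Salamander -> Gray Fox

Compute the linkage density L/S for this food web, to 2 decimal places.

There are L = 26 links among S = 13 species.
L/S = 26/13 = 2.0000 ≈ 2.00.

L/S = 2.00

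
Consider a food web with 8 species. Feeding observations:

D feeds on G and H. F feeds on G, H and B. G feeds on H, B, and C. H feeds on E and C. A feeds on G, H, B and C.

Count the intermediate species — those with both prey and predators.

2

Intermediate species (has both prey and predators): H, G.
Count: 2.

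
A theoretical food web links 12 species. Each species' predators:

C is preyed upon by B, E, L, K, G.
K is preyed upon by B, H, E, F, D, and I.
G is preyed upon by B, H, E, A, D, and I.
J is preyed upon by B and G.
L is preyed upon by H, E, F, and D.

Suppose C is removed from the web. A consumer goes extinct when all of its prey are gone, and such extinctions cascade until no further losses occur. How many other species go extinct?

3

Remove C.
Round 1: L (all prey gone), K (all prey gone) → extinct.
Round 2: F (all prey gone) → extinct.
No further losses. Total secondary extinctions: 3.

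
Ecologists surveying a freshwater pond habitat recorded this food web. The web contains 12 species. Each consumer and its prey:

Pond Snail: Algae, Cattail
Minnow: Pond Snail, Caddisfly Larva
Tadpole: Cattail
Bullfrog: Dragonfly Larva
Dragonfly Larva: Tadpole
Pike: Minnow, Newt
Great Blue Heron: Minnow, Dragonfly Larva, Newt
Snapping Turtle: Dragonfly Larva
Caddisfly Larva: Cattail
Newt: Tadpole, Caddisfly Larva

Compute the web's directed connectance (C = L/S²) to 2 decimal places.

The web has S = 12 species and L = 16 feeding links.
C = L / S² = 16 / 144 = 0.1111 ≈ 0.11.

C = 0.11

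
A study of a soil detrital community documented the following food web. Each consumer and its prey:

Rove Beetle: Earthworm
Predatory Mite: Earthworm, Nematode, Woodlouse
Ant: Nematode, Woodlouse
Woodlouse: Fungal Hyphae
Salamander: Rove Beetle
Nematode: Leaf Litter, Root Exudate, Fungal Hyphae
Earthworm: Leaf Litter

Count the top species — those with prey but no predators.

Top species (has prey, but nothing eats it): Predatory Mite, Ant, Salamander.
Count: 3.

3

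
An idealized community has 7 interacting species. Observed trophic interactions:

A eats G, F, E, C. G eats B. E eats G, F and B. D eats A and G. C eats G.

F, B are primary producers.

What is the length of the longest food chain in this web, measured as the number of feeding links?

One longest chain: B → G → C → A → D.
It has 5 species and 4 links.

4 links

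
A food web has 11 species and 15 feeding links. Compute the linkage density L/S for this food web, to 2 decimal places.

L/S = 1.36

There are L = 15 links among S = 11 species.
L/S = 15/11 = 1.3636 ≈ 1.36.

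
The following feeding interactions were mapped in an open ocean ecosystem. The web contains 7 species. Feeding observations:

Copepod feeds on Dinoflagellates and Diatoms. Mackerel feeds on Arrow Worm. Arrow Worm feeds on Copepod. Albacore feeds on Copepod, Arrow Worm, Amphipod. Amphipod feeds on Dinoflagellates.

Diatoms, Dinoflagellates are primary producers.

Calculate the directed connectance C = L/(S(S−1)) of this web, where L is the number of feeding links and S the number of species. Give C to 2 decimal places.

The web has S = 7 species and L = 8 feeding links.
C = L / (S(S−1)) = 8 / 42 = 0.1905 ≈ 0.19.

C = 0.19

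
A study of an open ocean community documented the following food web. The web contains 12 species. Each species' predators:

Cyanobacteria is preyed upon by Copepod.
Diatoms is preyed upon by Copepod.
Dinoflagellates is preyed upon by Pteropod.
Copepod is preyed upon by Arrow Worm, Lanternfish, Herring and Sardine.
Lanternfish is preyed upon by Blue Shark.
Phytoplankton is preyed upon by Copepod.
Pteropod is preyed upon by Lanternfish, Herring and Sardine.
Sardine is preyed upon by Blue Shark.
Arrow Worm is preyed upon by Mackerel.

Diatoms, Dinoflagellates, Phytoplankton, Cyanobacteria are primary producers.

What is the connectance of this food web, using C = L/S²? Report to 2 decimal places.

C = 0.10

The web has S = 12 species and L = 14 feeding links.
C = L / S² = 14 / 144 = 0.0972 ≈ 0.10.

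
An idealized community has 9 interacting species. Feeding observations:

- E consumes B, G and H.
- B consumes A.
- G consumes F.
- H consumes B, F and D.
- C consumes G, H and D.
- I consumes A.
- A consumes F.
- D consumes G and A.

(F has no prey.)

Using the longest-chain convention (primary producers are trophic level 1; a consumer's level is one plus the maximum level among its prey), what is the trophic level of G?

F is a producer → level 1.
G eats F → level 2.

Trophic level 2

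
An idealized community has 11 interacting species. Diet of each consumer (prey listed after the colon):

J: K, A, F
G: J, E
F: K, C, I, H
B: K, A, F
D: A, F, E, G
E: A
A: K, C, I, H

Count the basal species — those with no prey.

Basal species (no prey listed): K, C, I, H.
Count: 4.

4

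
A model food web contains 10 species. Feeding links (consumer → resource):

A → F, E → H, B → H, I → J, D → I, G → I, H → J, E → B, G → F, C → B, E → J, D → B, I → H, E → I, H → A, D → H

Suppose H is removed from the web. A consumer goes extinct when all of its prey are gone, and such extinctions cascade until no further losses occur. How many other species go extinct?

2

Remove H.
Round 1: B (all prey gone) → extinct.
Round 2: C (all prey gone) → extinct.
No further losses. Total secondary extinctions: 2.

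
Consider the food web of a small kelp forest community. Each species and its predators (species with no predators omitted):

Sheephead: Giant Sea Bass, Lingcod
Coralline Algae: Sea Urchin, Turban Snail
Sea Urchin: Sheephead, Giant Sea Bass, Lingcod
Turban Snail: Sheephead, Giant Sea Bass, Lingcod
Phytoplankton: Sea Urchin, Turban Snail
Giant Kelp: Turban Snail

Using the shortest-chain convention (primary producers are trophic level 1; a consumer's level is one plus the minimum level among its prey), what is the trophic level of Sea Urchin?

Coralline Algae is a producer → level 1.
Sea Urchin eats Coralline Algae → level 2.

Trophic level 2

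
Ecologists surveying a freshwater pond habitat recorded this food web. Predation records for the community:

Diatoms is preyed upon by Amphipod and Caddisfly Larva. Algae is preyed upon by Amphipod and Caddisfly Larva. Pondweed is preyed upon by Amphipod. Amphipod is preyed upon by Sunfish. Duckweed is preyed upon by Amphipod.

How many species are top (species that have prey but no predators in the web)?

Top species (has prey, but nothing eats it): Caddisfly Larva, Sunfish.
Count: 2.

2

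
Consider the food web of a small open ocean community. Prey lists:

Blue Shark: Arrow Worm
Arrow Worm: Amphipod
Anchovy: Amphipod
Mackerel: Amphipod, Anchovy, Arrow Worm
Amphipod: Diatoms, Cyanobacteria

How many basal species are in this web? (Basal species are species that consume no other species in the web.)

2

Basal species (no prey listed): Diatoms, Cyanobacteria.
Count: 2.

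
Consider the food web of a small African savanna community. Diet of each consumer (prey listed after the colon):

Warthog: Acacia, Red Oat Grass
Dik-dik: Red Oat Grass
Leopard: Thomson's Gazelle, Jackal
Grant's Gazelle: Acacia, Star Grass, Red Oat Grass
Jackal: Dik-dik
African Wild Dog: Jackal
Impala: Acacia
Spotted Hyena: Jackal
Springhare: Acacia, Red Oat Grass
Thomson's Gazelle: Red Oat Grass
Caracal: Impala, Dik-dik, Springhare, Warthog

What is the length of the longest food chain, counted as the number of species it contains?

4 species

One longest chain: Red Oat Grass → Dik-dik → Jackal → Leopard.
It has 4 species and 3 links.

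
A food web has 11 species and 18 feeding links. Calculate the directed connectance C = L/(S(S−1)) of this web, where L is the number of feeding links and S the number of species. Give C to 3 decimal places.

The web has S = 11 species and L = 18 feeding links.
C = L / (S(S−1)) = 18 / 110 = 0.1636 ≈ 0.164.

C = 0.164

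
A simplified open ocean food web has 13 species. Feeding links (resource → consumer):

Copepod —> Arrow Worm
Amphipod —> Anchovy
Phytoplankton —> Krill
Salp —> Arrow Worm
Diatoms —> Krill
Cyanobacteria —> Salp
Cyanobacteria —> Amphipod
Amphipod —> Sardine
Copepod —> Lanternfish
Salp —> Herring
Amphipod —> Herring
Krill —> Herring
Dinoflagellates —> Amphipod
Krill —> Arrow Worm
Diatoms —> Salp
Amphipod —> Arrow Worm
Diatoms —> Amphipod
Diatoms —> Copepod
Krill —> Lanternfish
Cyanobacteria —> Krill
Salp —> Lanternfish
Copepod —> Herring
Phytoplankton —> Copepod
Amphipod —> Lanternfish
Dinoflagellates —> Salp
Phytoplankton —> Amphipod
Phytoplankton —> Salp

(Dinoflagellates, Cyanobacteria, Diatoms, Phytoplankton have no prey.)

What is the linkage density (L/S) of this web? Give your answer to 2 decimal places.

L/S = 2.08

There are L = 27 links among S = 13 species.
L/S = 27/13 = 2.0769 ≈ 2.08.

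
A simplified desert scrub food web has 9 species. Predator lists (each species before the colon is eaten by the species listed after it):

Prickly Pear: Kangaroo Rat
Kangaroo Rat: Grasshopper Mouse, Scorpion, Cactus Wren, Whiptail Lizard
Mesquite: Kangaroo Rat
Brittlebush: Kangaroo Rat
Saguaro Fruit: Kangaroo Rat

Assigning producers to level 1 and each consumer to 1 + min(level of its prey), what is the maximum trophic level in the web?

3

Producers (level 1): Prickly Pear, Mesquite, Saguaro Fruit, Brittlebush.
Following each consumer down to its lowest-level prey: Prickly Pear → Kangaroo Rat → Whiptail Lizard (levels 1 through 3).
All prey of Whiptail Lizard (Kangaroo Rat 2) are at level 2 or above, so Whiptail Lizard is at level 1 + 2 = 3.
Every consumer has at least one prey at level 2 or below, so none exceeds level 3.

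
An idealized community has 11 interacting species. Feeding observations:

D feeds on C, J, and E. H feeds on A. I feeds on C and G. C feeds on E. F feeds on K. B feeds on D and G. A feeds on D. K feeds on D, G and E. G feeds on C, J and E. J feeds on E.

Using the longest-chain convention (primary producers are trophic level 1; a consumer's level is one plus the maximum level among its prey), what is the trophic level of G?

E is a producer → level 1.
C eats E → level 2.
G eats C (level 2); other prey at levels: E 1, J 2 → level 3.

Trophic level 3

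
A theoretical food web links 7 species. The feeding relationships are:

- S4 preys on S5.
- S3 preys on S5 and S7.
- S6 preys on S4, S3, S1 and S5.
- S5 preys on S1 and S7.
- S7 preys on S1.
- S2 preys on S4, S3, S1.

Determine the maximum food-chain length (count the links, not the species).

4 links

One longest chain: S1 → S7 → S5 → S3 → S2.
It has 5 species and 4 links.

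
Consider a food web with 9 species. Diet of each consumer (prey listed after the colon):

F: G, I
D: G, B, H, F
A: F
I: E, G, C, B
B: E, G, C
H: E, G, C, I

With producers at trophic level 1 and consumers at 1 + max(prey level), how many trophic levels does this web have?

5

Producers (level 1): E, G, C.
E → B → I → F → A gives A level 5.
No species has a prey at level 5, so no species reaches level 6.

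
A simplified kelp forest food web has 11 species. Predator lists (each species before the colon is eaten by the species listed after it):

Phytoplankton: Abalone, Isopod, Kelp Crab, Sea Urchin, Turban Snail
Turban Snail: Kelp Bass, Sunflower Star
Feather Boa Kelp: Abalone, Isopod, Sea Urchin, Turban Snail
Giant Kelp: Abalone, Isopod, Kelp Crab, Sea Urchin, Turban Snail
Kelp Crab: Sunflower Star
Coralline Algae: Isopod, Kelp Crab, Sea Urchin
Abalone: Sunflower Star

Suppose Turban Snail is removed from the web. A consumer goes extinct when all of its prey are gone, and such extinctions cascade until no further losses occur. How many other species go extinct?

1

Remove Turban Snail.
Round 1: Kelp Bass (all prey gone) → extinct.
No further losses. Total secondary extinctions: 1.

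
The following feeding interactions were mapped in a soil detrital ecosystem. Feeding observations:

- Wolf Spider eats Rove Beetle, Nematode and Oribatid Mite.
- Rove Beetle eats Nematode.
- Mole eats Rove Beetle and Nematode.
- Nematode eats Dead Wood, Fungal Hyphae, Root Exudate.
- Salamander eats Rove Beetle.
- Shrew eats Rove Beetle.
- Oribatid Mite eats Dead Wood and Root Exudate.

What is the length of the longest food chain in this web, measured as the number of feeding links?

3 links

One longest chain: Root Exudate → Nematode → Rove Beetle → Mole.
It has 4 species and 3 links.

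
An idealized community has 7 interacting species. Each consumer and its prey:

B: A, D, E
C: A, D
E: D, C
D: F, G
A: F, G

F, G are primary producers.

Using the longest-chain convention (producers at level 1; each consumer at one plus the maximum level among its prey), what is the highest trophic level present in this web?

Producers (level 1): F, G.
F → A → C → E → B gives B level 5.
No species has a prey at level 5, so no species reaches level 6.

5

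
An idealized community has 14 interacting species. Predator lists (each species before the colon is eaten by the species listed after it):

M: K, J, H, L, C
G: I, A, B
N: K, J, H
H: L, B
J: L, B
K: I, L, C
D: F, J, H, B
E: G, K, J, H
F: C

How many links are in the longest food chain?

One longest chain: E → G → I.
It has 3 species and 2 links.

2 links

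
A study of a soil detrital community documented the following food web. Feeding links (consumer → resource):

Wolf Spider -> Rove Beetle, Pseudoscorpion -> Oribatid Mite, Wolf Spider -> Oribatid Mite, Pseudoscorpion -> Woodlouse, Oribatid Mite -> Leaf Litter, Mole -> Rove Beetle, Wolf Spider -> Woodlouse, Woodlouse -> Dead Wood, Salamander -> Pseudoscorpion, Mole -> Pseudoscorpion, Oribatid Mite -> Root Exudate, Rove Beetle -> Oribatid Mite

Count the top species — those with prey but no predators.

Top species (has prey, but nothing eats it): Salamander, Wolf Spider, Mole.
Count: 3.

3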